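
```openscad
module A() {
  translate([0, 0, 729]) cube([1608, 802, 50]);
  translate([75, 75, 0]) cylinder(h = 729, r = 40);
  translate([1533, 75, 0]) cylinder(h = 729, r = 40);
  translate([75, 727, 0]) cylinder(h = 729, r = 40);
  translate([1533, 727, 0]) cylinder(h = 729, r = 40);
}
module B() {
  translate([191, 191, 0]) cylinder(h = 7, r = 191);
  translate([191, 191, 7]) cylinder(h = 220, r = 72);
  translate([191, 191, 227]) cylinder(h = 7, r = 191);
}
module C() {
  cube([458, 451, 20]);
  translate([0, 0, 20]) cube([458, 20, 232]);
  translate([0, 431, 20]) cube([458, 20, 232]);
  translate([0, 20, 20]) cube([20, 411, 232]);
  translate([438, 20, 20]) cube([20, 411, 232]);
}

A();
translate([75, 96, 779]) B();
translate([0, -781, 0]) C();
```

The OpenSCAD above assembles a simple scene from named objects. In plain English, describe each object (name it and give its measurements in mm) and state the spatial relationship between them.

A is a table with a 1608×802 mm rectangular top, 50 mm thick, top surface at z = 779 mm, supported by four round legs of 80 mm diameter, each leg's bounding box inset 35 mm from the nearest pair of top edges, running from the floor.

B is a spool: two coaxial disc flanges of radius 191 mm and thickness 7 mm, joined by a core cylinder of radius 72 mm and height 220 mm. The lower flange rests on z = 0 and the three cylinders share a vertical axis.

C is an open storage box with external size 458×451×252 mm and wall thickness 20 mm (the base is also 20 mm thick). The base covers the whole footprint; the four walls stand on the base, with the y-facing walls full-width and the x-facing walls fitting between their inner faces.

The spool is on top of the table. The open box is on the floor beside the table on its −y side.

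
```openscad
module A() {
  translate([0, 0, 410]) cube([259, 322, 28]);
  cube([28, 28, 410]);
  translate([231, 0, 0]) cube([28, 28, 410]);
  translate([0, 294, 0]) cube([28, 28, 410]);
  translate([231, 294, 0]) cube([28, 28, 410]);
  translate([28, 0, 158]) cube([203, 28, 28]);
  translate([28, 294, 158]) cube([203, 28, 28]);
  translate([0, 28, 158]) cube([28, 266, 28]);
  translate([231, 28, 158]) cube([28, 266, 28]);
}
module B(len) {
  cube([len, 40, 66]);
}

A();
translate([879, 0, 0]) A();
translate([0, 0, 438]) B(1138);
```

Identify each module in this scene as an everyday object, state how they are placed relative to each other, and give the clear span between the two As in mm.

A is a stool. B is a beam. A beam spans the tops of two stools. The clear span between the two stools is 620 mm.

Second stool starts at x = 879; first ends at x = 259; clear span = 879 − 259 = 620 mm.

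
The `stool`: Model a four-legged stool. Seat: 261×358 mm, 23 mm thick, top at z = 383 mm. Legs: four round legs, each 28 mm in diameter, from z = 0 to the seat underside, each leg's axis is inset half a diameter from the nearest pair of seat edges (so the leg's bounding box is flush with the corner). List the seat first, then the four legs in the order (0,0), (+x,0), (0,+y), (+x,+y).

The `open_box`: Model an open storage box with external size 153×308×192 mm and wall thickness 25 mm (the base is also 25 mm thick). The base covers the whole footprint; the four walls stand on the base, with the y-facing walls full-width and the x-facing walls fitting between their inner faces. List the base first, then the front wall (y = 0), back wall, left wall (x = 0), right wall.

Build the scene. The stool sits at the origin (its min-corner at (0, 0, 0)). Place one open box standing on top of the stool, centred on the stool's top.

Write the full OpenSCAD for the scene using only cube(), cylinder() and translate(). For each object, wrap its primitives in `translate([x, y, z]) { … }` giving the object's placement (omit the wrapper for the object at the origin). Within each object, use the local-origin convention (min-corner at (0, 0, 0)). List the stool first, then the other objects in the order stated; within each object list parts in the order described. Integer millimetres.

translate([0, 0, 360]) cube([261, 358, 23]);
translate([14, 14, 0]) cylinder(h = 360, r = 14);
translate([247, 14, 0]) cylinder(h = 360, r = 14);
translate([14, 344, 0]) cylinder(h = 360, r = 14);
translate([247, 344, 0]) cylinder(h = 360, r = 14);
translate([54, 25, 383]) {
  cube([153, 308, 25]);
  translate([0, 0, 25]) cube([153, 25, 167]);
  translate([0, 283, 25]) cube([153, 25, 167]);
  translate([0, 25, 25]) cube([25, 258, 167]);
  translate([128, 25, 25]) cube([25, 258, 167]);
}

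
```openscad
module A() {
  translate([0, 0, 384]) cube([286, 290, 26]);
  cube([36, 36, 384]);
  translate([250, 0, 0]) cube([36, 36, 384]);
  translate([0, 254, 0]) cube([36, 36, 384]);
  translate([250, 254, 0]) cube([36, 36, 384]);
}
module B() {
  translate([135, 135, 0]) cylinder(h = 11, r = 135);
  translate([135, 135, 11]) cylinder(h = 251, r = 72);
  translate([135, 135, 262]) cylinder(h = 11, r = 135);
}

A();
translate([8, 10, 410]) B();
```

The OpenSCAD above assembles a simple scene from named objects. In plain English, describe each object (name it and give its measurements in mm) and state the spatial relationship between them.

A is a four-legged stool. The seat is 286×290 mm, 26 mm thick, top at z = 410 mm. It stands on four square legs, each 36×36 mm in cross-section, from z = 0 to the seat underside, each flush with a corner of the seat.

B is a spool: two coaxial disc flanges of radius 135 mm and thickness 11 mm, joined by a core cylinder of radius 72 mm and height 251 mm. The lower flange rests on z = 0 and the three cylinders share a vertical axis.

The spool is on top of the stool, centred.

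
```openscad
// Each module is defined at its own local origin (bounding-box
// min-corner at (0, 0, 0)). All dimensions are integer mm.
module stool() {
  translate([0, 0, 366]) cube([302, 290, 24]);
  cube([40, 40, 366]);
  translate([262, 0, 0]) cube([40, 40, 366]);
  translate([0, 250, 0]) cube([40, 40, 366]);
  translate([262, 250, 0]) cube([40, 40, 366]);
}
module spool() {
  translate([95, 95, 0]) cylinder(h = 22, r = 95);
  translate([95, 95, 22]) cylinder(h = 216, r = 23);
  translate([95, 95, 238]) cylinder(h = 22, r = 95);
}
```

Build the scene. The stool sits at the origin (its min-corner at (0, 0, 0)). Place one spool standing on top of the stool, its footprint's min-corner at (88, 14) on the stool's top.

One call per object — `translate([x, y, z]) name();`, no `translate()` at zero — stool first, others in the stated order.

stool();
translate([88, 14, 390]) spool();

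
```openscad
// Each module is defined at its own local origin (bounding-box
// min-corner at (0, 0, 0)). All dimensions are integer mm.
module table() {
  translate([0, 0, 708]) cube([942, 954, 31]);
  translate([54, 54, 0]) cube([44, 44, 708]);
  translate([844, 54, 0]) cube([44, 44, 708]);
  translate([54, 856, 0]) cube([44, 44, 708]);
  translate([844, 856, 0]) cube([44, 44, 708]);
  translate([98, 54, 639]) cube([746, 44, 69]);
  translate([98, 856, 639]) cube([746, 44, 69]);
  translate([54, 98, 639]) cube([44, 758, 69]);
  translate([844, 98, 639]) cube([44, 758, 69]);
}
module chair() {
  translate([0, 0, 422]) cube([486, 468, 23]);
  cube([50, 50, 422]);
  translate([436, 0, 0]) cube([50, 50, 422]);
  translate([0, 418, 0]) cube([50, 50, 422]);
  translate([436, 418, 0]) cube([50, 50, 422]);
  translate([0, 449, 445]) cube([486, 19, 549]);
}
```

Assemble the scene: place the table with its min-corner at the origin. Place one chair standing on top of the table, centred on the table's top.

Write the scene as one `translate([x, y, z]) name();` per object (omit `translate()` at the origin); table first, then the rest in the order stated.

table();
translate([228, 243, 739]) chair();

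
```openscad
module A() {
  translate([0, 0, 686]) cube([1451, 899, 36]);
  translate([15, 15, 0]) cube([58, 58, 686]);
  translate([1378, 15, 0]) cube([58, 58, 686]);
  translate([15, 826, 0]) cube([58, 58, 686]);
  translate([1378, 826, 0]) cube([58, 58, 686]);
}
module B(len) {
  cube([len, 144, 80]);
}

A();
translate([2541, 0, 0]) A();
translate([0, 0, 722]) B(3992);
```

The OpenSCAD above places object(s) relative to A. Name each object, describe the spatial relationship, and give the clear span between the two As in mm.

A is a table. B is a beam. A beam spans the tops of two tables. The clear span between the two tables is 1090 mm.

Second table starts at x = 2541; first ends at x = 1451; clear span = 2541 − 1451 = 1090 mm.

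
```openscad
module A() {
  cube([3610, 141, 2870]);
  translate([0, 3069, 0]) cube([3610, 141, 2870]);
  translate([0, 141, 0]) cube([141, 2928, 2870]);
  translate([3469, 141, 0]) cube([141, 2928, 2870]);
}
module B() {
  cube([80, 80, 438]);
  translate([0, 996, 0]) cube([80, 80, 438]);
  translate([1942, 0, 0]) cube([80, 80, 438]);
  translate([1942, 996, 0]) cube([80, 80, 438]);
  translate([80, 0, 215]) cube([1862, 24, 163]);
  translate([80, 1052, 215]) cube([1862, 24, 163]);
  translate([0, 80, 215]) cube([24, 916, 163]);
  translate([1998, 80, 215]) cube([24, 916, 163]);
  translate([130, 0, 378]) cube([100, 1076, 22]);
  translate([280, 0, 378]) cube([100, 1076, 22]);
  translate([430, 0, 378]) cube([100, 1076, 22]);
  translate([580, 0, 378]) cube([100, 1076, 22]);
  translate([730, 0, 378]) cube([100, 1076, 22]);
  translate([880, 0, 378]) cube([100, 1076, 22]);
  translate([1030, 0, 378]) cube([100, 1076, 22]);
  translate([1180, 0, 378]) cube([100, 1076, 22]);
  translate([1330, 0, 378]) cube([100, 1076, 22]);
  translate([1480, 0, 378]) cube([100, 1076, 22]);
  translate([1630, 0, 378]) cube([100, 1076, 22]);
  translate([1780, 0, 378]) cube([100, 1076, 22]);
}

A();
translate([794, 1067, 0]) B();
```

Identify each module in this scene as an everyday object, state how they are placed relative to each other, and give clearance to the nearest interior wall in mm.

Clearances: x = 653, y = 926; minimum 653 mm.

A is a house frame. B is a bed frame. The bed frame sits inside the house frame, centred. The clearance to the nearest interior wall is 653 mm.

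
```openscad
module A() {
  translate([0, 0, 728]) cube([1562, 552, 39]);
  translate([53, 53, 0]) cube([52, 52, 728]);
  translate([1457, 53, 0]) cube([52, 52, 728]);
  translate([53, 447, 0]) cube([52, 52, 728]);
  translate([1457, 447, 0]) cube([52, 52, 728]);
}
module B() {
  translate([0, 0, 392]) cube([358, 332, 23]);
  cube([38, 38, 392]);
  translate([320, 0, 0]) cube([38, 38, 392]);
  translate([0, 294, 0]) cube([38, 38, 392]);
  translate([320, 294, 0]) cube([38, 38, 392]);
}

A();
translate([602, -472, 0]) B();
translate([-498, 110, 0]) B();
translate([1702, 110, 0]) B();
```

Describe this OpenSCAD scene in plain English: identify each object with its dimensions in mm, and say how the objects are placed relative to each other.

A is a rectangular dining table. The top is 1562×552×39 mm with its upper surface at z = 767 mm. It stands on four 52×52 mm square legs, each inset 53 mm from the nearest pair of top edges, running from the floor to the underside of the top.

B is a simple wooden stool: a rectangular seat 358 mm (x) by 332 mm (y), 23 mm thick, top face at z = 415 mm, on four square legs, each 38×38 mm in cross-section. The legs rest on z = 0, each flush with a corner of the seat.

Three stools sit around the table at the −y, −x, +x sides.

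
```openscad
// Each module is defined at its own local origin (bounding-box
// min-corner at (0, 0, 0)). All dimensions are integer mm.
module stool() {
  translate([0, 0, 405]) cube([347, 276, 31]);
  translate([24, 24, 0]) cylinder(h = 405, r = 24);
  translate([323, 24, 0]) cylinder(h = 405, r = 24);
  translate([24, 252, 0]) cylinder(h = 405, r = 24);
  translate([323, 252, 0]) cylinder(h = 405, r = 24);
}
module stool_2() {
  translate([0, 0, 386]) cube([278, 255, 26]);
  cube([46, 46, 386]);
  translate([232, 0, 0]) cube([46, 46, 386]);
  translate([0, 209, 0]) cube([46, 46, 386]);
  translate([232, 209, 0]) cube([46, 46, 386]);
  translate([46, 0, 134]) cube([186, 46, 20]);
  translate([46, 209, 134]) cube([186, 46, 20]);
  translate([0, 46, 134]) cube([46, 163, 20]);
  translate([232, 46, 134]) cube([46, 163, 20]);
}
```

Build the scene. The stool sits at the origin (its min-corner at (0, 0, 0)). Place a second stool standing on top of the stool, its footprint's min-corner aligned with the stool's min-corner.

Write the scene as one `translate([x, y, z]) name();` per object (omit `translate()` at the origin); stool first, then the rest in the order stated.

stool();
translate([0, 0, 436]) stool_2();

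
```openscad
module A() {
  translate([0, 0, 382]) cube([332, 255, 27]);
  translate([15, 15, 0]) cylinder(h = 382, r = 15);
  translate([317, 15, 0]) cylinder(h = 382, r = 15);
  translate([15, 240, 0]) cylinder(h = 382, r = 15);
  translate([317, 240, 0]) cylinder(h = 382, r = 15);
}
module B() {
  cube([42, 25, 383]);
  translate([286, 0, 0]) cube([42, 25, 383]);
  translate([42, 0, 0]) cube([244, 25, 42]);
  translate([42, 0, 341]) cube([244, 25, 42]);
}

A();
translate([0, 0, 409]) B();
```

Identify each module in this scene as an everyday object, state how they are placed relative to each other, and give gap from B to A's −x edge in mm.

A is a stool. B is a picture frame. The picture frame is on top of the stool. The gap from the picture frame to the stool's −x edge is 0 mm.

The picture frame's min-x is at 0; the stool's min-x is 0; gap = 0 mm.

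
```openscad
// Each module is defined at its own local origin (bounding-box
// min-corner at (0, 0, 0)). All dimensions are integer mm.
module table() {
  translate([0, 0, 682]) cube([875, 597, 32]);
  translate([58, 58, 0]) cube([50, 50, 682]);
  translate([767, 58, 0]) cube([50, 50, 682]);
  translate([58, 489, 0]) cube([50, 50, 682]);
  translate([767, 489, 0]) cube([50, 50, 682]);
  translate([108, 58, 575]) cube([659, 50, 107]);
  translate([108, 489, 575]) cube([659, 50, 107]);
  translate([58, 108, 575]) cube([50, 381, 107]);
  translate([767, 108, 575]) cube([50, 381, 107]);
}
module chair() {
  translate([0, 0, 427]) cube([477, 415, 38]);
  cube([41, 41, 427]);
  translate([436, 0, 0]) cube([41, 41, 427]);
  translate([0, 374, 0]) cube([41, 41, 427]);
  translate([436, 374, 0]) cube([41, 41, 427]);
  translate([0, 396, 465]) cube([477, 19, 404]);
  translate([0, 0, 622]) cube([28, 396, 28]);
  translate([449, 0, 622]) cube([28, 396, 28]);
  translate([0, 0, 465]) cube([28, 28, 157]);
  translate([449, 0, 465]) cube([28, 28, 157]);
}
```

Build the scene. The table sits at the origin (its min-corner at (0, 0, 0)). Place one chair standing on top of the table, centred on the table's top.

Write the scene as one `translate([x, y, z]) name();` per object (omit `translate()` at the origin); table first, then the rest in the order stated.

table();
translate([199, 91, 714]) chair();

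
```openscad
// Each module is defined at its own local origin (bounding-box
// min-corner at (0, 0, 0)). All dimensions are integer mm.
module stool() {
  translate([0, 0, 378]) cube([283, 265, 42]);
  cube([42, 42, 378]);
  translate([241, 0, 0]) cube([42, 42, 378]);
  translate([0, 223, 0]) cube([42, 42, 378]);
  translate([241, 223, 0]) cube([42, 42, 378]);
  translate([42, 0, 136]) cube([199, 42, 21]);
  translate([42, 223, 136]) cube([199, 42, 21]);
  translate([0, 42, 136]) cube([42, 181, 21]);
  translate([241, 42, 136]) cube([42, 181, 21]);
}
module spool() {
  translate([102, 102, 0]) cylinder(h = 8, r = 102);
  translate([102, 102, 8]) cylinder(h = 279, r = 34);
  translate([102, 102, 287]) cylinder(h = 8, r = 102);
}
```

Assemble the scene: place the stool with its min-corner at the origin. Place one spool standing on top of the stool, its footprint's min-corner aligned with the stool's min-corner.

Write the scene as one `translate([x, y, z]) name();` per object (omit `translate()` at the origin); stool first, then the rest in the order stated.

stool();
translate([0, 0, 420]) spool();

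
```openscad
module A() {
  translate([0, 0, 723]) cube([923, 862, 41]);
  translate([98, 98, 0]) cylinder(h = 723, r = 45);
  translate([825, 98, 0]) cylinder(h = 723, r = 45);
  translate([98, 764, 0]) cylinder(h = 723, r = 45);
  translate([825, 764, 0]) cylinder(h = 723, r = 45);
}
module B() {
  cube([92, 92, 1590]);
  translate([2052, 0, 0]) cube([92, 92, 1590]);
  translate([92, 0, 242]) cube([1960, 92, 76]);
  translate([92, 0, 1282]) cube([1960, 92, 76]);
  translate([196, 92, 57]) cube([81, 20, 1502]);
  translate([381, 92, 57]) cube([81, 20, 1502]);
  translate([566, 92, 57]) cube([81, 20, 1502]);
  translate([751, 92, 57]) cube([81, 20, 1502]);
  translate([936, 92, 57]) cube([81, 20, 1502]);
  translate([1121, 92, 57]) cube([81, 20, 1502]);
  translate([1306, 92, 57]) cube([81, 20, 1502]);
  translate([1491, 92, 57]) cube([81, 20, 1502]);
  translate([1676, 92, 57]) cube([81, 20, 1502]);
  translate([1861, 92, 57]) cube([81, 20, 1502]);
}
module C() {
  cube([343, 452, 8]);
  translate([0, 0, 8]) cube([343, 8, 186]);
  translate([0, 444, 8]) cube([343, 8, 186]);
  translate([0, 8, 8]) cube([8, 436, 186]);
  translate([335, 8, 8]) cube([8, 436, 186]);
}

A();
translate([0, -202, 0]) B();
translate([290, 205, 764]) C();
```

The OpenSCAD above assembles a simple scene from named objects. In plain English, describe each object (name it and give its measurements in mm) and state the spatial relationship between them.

A is a table: top 923 mm (x) × 862 mm (y), 41 mm thick, upper face at z = 764 mm, on four round legs of 90 mm diameter, each leg's bounding box inset 53 mm from the nearest pair of top edges, running from z = 0 to the bottom of the top.

B is a fence section. Two 92×92 mm posts, 1590 mm tall, stand on the floor with a clear span of 1960 mm between their inner faces. Two horizontal rails of 92×76 mm section span the gap between the posts with their undersides at z = 242 mm and z = 1282 mm, flush with the posts' −y face. 10 pickets, each 81 mm wide, 20 mm thick and 1502 mm tall, are fixed to the +y face of the rails with their bottoms at z = 57 mm, evenly spaced across the span with equal gaps (rounded down to the nearest mm) at the −x end and between each pair — any rounding remainder accumulates at the +x end.

C is an open storage box with external size 343×452×194 mm and wall thickness 8 mm (the base is also 8 mm thick). The base covers the whole footprint; the four walls stand on the base, with the y-facing walls full-width and the x-facing walls fitting between their inner faces.

The fence section is on the floor beside the table on its −y side. The open box is on top of the table, centred.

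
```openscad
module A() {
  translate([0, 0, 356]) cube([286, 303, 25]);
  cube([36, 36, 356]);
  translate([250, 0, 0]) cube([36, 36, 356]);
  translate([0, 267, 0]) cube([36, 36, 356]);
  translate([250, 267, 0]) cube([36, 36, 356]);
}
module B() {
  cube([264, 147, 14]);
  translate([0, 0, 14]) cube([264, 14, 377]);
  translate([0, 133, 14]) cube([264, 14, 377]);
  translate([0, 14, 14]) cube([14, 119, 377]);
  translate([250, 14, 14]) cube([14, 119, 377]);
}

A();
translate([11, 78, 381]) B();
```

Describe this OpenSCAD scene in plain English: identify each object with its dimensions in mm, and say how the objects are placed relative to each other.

A is a four-legged stool. The seat is a 286×303×25 mm slab whose top surface is at z = 381 mm; four square legs, each 36×36 mm in cross-section, run from the floor (z = 0) to the underside of the seat, each flush with a corner of the seat.

B is an open storage box with external size 264×147×391 mm and wall thickness 14 mm (the base is also 14 mm thick). The base covers the whole footprint; the four walls stand on the base, with the y-facing walls full-width and the x-facing walls fitting between their inner faces.

The open box is on top of the stool, centred.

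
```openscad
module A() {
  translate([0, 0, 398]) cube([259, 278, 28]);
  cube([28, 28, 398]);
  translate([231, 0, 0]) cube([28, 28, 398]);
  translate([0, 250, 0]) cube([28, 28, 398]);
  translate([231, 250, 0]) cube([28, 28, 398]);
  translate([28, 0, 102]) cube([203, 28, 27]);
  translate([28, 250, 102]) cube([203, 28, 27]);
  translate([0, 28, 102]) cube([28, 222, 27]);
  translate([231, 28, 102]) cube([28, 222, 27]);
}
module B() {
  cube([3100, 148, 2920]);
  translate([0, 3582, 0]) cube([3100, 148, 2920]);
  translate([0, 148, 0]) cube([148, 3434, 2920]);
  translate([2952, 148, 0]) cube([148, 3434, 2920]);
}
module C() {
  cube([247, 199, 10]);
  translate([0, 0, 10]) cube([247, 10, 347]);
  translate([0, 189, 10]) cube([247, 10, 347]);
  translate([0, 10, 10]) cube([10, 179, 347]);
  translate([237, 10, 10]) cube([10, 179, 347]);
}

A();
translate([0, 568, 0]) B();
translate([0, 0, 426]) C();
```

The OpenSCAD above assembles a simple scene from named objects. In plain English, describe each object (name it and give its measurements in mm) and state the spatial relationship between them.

A is a four-legged stool. The seat is a 259×278×28 mm slab whose top surface is at z = 426 mm; four square legs, each 28×28 mm in cross-section, run from the floor (z = 0) to the underside of the seat, each flush with a corner of the seat. Four stretchers, 28 mm wide and 27 mm tall, connect adjacent legs with their undersides at z = 102 mm, each running between the inner faces of the legs it joins and aligned with the legs' outer faces on the other axis.

B is the wall frame of a small rectangular building: four walls, each 2920 mm tall and 148 mm thick, enclosing a footprint 3100 mm (x) by 3730 mm (y) outside-to-outside, with no floor or roof. The front and back walls (the −y and +y sides) span the full width; the two side walls fit between them.

C is an open-topped rectangular box: outside dimensions 247×199×357 mm, with a uniform wall and base thickness of 10 mm. The base is a full 247×199 slab on the floor; four walls sit on top of the base. The front and back walls (the −y and +y sides) span the full width; the two side walls fit between them.

The house frame is on the floor beside the stool on its +y side. The open box is on top of the stool.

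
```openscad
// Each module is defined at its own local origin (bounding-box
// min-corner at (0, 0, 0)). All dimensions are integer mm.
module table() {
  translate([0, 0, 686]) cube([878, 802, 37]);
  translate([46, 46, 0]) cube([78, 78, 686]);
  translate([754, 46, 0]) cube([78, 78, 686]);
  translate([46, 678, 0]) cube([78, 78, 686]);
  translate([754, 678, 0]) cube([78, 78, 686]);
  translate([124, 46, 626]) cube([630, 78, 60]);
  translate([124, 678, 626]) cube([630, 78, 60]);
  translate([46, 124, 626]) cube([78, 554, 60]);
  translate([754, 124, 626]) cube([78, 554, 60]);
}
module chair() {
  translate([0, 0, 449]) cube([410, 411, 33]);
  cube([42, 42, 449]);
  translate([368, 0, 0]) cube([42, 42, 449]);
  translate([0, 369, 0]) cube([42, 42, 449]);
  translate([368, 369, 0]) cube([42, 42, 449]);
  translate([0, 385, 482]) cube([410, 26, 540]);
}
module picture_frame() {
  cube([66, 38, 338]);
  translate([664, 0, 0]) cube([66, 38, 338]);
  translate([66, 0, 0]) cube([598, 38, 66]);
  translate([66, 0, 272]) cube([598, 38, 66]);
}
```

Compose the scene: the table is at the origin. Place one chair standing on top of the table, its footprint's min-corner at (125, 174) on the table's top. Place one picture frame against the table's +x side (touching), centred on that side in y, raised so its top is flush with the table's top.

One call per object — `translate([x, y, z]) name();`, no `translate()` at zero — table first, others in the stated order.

table();
translate([125, 174, 723]) chair();
translate([878, 382, 385]) picture_frame();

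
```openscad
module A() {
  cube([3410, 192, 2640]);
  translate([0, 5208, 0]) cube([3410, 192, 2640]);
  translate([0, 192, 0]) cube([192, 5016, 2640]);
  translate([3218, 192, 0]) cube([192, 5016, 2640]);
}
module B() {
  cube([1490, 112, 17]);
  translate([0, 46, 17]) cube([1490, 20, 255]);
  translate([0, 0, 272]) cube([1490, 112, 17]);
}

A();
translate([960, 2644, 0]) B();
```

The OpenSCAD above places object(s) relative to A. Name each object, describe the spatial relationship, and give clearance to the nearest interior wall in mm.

A is a house frame. B is an I-beam. The I-beam sits inside the house frame, centred. The clearance to the nearest interior wall is 768 mm.

Clearances: x = 768, y = 2452; minimum 768 mm.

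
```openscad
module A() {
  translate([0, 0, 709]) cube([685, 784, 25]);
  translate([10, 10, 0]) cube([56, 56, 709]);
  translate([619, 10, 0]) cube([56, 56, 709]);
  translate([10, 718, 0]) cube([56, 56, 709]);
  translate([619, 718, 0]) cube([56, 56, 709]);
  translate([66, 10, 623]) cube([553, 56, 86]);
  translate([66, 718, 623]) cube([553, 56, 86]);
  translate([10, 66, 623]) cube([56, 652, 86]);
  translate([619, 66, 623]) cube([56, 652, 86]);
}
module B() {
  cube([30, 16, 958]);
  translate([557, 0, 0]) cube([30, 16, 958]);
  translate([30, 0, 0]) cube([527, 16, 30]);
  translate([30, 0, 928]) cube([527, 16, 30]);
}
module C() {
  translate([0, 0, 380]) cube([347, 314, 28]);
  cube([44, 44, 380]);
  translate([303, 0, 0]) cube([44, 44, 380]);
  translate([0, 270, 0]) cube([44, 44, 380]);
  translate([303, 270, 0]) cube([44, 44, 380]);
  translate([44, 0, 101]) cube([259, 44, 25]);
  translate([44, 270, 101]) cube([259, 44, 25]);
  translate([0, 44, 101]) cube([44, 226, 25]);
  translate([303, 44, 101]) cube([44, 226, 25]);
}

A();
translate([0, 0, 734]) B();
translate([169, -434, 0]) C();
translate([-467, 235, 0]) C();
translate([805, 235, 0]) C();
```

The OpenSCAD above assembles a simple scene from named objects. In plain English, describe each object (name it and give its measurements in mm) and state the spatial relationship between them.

A is a table: top 685 mm (x) × 784 mm (y), 25 mm thick, upper face at z = 734 mm, on four 56×56 mm square legs, each inset 10 mm from the nearest pair of top edges, running from z = 0 to the bottom of the top. Four apron rails, 56 mm thick and 86 mm tall, run between adjacent legs with their top edges flush with the underside of the top and their outer faces flush with the legs' outer faces.

B is a rectangular picture frame lying in the x–z plane (depth along y). The opening is 527 mm wide (x) by 898 mm tall (z), surrounded by a border 30 mm wide on all four sides. The frame is 16 mm deep and is made of two full-height vertical stiles with two horizontal rails fitted between them.

C is a four-legged stool. The seat is 347×314 mm, 28 mm thick, top at z = 408 mm. It stands on four square legs, each 44×44 mm in cross-section, from z = 0 to the seat underside, each flush with a corner of the seat. Four stretchers, 44 mm wide and 25 mm tall, connect adjacent legs with their undersides at z = 101 mm, each running between the inner faces of the legs it joins and aligned with the legs' outer faces on the other axis.

The picture frame is on top of the table. Three stools sit around the table at the −y, −x, +x sides.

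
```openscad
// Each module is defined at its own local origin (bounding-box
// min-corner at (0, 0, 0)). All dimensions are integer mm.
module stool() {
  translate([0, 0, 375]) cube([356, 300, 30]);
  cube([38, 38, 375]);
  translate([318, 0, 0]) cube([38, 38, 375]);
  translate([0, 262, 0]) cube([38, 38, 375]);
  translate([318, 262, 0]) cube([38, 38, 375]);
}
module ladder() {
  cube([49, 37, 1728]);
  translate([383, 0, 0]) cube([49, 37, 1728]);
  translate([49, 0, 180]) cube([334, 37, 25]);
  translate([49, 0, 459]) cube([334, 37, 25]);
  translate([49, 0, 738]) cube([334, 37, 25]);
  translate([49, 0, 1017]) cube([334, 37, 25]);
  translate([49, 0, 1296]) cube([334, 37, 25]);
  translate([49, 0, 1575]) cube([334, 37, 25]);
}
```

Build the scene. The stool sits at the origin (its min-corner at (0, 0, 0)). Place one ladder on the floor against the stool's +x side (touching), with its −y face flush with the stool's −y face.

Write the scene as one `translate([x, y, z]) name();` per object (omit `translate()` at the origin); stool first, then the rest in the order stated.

stool();
translate([356, 0, 0]) ladder();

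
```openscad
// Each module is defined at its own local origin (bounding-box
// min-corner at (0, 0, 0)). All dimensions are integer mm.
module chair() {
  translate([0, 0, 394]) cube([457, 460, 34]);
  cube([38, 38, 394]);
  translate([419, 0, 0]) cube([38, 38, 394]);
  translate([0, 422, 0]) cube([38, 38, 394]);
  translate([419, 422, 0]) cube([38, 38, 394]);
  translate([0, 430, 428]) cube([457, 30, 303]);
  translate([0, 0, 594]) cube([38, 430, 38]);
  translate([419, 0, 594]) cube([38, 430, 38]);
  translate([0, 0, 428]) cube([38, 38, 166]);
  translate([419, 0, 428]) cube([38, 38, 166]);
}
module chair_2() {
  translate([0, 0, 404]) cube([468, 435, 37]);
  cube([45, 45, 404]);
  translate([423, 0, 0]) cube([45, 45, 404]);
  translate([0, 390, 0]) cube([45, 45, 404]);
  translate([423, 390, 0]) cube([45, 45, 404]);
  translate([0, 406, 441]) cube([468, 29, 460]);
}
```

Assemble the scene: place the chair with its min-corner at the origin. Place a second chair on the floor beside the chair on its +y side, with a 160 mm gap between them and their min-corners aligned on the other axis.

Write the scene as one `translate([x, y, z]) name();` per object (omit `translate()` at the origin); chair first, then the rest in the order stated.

chair();
translate([0, 620, 0]) chair_2();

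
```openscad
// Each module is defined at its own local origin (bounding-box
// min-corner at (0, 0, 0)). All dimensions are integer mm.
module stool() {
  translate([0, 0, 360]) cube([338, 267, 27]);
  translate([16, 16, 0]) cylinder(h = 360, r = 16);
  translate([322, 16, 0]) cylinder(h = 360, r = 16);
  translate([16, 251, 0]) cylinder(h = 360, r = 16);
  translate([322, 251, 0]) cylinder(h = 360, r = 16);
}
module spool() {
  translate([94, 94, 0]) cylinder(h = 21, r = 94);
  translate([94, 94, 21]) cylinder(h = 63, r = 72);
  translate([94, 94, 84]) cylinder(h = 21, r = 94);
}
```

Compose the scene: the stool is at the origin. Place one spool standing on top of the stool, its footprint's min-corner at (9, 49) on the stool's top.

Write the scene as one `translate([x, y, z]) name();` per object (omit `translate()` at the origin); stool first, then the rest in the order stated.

stool();
translate([9, 49, 387]) spool();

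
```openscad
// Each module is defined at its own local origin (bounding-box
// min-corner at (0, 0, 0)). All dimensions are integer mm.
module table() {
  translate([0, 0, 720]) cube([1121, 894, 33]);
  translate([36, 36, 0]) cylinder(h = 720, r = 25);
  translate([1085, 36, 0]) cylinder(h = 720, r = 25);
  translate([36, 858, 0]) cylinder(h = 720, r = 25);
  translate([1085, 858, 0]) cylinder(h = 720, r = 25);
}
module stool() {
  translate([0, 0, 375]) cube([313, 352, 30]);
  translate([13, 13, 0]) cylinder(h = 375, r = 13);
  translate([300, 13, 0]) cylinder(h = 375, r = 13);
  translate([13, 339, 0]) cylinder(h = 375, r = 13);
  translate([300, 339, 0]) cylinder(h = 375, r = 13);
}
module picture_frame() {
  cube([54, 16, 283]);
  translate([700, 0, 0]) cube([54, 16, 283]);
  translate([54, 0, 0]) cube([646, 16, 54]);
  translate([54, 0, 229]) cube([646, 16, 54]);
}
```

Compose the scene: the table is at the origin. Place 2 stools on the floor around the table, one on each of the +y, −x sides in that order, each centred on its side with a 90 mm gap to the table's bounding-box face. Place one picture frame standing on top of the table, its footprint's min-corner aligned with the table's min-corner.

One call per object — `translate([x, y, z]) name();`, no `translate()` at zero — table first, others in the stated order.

table();
translate([404, 984, 0]) stool();
translate([-403, 271, 0]) stool();
translate([0, 0, 753]) picture_frame();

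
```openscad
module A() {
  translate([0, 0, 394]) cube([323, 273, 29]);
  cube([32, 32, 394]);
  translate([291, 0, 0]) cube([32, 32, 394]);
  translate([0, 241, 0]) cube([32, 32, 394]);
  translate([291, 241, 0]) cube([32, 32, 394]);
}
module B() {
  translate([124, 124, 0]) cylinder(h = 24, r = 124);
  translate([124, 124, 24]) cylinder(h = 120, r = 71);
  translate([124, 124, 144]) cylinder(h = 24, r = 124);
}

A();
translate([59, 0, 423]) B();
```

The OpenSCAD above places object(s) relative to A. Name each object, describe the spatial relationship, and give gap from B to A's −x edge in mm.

The spool's min-x is at 59; the stool's min-x is 0; gap = 59 mm.

A is a stool. B is a spool. The spool is on top of the stool. The gap from the spool to the stool's −x edge is 59 mm.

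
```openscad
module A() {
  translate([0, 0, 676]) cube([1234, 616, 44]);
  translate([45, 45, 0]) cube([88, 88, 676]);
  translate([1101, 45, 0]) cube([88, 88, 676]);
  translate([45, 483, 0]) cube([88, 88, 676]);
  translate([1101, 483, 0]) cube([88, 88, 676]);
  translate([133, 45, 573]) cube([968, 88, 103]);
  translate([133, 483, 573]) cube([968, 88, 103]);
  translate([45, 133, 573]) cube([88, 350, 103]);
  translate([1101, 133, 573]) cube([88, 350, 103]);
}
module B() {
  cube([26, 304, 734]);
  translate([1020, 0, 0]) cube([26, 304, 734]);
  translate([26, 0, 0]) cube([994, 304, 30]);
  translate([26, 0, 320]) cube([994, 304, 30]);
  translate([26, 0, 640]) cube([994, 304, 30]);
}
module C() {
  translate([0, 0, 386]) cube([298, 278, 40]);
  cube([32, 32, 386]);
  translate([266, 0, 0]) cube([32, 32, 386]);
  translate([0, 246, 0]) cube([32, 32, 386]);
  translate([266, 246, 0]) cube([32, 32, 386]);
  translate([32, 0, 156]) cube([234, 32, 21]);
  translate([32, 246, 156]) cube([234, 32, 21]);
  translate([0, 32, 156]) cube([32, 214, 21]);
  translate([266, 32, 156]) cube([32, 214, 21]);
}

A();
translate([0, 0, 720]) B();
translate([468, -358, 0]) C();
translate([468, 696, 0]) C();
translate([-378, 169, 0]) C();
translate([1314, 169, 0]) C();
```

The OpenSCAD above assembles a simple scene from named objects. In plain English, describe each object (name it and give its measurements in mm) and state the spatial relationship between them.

A is a table with a 1234×616 mm rectangular top, 44 mm thick, top surface at z = 720 mm, supported by four 88×88 mm square legs, each inset 45 mm from the nearest pair of top edges, running from the floor. Four apron rails, 88 mm thick and 103 mm tall, run between adjacent legs with their top edges flush with the underside of the top and their outer faces flush with the legs' outer faces.

B is a bookshelf 1046 mm wide overall, 304 mm deep and 734 mm tall. The two sides are 26 mm thick vertical panels. 3 horizontal shelves of 30 mm thickness span between the inner faces of the sides; the lowest shelf sits on the floor and shelves are stacked with a clear vertical gap of 290 mm between each pair.

C is a four-legged stool. The seat is a 298×278×40 mm slab whose top surface is at z = 426 mm; four square legs, each 32×32 mm in cross-section, run from the floor (z = 0) to the underside of the seat, each flush with a corner of the seat. Four stretchers, 32 mm wide and 21 mm tall, connect adjacent legs with their undersides at z = 156 mm, each running between the inner faces of the legs it joins and aligned with the legs' outer faces on the other axis.

The bookshelf is on top of the table. Four stools sit around the table at the −y, +y, −x, +x sides.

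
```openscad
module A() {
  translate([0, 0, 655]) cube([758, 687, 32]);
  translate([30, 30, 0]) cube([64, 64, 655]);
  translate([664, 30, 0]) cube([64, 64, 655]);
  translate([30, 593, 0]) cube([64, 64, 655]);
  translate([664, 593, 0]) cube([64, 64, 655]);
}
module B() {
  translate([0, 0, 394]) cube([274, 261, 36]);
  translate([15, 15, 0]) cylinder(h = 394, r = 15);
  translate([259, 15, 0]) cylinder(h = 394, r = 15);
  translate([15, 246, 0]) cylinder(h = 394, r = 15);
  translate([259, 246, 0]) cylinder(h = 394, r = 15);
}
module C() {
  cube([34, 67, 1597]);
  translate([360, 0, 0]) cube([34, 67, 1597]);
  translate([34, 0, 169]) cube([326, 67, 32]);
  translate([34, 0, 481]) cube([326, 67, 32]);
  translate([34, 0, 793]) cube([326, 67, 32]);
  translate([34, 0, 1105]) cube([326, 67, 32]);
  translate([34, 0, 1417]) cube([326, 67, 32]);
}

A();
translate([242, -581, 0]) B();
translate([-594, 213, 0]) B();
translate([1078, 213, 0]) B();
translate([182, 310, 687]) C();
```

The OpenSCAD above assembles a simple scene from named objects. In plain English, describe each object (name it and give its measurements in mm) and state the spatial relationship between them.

A is a rectangular dining table. The top is 758×687×32 mm with its upper surface at z = 687 mm. It stands on four 64×64 mm square legs, each inset 30 mm from the nearest pair of top edges, running from the floor to the underside of the top.

B is a four-legged stool. The seat is a 274×261×36 mm slab whose top surface is at z = 430 mm; four round legs, each 30 mm in diameter, run from the floor (z = 0) to the underside of the seat, each leg's axis is inset half a diameter from the nearest pair of seat edges (so the leg's bounding box is flush with the corner).

C is a straight ladder. Two 34×67 mm vertical rails, 1597 mm tall, stand 394 mm apart (outside-to-outside) with their front faces coplanar on the −y side. 5 rungs, each 67 mm deep and 32 mm tall, span between the inner faces of the rails, front faces flush with the rails. The lowest rung's underside is at z = 169 mm and rungs are spaced 312 mm apart (underside to underside).

Three stools sit around the table at the −y, −x, +x sides. The ladder is on top of the table, centred.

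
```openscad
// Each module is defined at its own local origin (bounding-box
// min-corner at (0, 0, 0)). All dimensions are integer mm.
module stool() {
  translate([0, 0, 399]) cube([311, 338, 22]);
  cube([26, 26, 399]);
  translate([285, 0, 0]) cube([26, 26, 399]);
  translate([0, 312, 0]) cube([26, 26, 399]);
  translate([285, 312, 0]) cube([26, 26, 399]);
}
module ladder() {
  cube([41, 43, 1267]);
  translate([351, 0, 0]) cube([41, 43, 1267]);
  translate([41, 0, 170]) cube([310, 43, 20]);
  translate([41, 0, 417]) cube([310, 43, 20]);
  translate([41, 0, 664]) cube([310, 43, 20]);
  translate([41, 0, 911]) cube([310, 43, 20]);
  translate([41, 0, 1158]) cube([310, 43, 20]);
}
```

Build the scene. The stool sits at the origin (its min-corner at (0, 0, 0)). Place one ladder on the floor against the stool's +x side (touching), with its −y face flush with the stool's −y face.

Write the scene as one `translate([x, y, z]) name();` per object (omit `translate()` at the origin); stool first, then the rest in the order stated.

stool();
translate([311, 0, 0]) ladder();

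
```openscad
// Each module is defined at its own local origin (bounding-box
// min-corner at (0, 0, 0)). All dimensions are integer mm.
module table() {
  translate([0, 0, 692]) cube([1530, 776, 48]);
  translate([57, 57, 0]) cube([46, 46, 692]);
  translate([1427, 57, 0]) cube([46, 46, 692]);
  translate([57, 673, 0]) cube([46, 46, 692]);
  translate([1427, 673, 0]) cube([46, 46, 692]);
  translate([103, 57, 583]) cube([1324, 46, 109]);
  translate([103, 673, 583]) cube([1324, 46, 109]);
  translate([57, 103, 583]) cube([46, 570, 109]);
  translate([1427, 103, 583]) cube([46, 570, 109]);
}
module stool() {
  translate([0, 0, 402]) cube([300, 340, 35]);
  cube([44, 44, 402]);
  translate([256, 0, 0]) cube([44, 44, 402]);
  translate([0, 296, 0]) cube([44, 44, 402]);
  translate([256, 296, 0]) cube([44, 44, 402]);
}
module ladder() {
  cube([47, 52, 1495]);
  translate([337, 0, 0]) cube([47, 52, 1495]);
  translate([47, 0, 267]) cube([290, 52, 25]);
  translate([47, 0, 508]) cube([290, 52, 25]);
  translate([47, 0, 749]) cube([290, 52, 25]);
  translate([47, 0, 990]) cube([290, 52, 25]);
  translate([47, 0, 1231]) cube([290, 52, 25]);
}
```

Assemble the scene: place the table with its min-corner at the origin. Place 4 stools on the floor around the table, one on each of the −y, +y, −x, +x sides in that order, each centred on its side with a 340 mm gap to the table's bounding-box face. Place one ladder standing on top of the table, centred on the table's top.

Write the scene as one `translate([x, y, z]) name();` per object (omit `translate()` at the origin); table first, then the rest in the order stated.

table();
translate([615, -680, 0]) stool();
translate([615, 1116, 0]) stool();
translate([-640, 218, 0]) stool();
translate([1870, 218, 0]) stool();
translate([573, 362, 740]) ladder();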